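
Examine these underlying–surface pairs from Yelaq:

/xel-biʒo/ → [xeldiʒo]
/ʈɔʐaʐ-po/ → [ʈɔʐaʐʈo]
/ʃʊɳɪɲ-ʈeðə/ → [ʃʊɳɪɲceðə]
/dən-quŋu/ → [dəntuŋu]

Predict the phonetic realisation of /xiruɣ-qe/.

[xiruɣke]

The data show progressive place assimilation: /b/ → [d] after /l/; /p/ → [ʈ] after /ʐ/; /ʈ/ → [c] after /ɲ/; /q/ → [t] after /n/. In each pair only place changes, matching the preceding consonant, while manner and voice stay constant.
The rule targets /q/ (voiceless uvular stop), which sits after the trigger /ɣ/ (velar).
A voiceless velar stop is [k], so the surface segment is [k].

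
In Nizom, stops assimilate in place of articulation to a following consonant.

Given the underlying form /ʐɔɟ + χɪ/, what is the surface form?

[ʐɔɢχɪ]

The rule targets /ɟ/ (voiced palatal stop), which sits before the trigger /χ/ (uvular).
Changing only its place to uvular gives [ɢ] — the voiced uvular stop.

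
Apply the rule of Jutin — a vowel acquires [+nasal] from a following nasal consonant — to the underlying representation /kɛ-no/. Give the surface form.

[kɛ̃no]

The vowel /ɛ/ is adjacent to the following nasal /n/, so it acquires [+nasal] and surfaces as [ɛ̃].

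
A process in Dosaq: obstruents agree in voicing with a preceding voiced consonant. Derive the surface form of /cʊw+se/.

[cʊwze]

/s/ is a voiceless alveolar fricative. The preceding trigger /w/ is voiced, so /s/ must become voiced as well.
Changing only its voicing to voiced gives [z] — the voiced alveolar fricative.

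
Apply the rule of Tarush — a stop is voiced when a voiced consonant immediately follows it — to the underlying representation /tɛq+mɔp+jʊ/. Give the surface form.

[tɛɢmɔbjʊ]

/q/ is a voiceless uvular stop. The following trigger /m/ is voiced, so /q/ must become voiced as well.
A voiced uvular stop is [ɢ], so the surface segment is [ɢ].
The same rule applies at the second boundary: /p/ → [b] next to /j/.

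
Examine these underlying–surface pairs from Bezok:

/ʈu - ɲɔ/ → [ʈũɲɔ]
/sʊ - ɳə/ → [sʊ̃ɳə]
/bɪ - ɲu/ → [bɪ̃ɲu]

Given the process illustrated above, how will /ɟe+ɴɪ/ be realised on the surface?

[ɟẽɴɪ]

The data show regressive nasality assimilation (vowel nasalisation): /u/ → [ũ] before /ɲ/; /ʊ/ → [ʊ̃] before /ɳ/; /ɪ/ → [ɪ̃] before /ɲ/ — a vowel is nasalised by an immediately following nasal consonant.
/e/ sits next to the nasal /ɴ/ and is therefore nasalised to [ẽ].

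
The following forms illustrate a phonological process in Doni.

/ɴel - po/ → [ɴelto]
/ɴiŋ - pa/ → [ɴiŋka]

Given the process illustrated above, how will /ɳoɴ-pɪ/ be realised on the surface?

[ɳoɴqɪ]

The data show progressive place assimilation: /p/ → [t] after /l/; /p/ → [k] after /ŋ/. In each pair only place changes, matching the preceding consonant, while manner and voice stay constant.
/p/ is a voiceless bilabial stop. The preceding trigger /ɴ/ is uvular, so /p/ must become uvular as well.
A voiceless uvular stop is [q], so the surface segment is [q].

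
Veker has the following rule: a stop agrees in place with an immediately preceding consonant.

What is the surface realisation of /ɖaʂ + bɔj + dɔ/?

[ɖaʂɖɔjɟɔ]

/b/ is a voiced bilabial stop. The preceding trigger /ʂ/ is retroflex, so /b/ must become retroflex as well.
A voiced retroflex stop is [ɖ], so the surface segment is [ɖ].
The same rule applies at the second boundary: /d/ → [ɟ] next to /j/.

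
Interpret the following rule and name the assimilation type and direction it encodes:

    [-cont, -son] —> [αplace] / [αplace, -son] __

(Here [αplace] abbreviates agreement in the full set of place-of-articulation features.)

The rule copies the place features (abbreviated [place]) from the environment onto the target, so the assimilating feature is place.
The conditioning segment sits to the left of the focus bar, meaning the trigger precedes the segment that changes — progressive assimilation.

progressive place assimilation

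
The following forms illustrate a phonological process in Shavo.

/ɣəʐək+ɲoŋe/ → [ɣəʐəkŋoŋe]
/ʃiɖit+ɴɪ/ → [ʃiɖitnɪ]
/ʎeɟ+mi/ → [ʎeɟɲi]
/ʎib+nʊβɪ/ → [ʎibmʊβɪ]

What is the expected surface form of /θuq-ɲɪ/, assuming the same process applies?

[θuqɴɪ]

The data show progressive place assimilation: /ɲ/ → [ŋ] after /k/; /ɴ/ → [n] after /t/; /m/ → [ɲ] after /ɟ/; /n/ → [m] after /b/. In each pair only place changes, matching the preceding consonant, while manner and voice stay constant.
/ɲ/ is a voiced palatal nasal. The preceding trigger /q/ is uvular, so /ɲ/ must become uvular as well.
A voiced uvular nasal is [ɴ], so the surface segment is [ɴ].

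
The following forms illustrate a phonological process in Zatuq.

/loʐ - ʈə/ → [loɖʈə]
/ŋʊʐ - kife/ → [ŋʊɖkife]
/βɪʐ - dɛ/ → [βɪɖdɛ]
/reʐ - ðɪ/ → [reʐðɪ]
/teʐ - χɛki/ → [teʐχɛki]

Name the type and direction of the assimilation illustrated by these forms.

regressive manner assimilation

Underlying /ʐ/ is realised as [ɖ] next to /ʈ/; /ʈ/ itself does not change.
/ʐ/ is a fricative while /ʈ/ is a stop; the output [ɖ] is a stop, matching the trigger — so the feature that spreads is manner.
Place and voice are unchanged, so the assimilation is partial, not total.
Checking the remaining alternations: /ʐ/ → [ɖ] before /k/ (fricative → stop, matching a stop); /ʐ/ → [ɖ] before /d/ (fricative → stop, matching a stop) — only manner changes, and always toward the following segment.
Nothing changes in [reʐðɪ], [teʐχɛki]: there the adjacent consonants already agree in manner (/ʐ/ and /ð/ are both fricatives; /ʐ/ and /χ/ are both fricatives), so these forms are consistent with the same rule.
The trigger is the following segment, so the direction is regressive (anticipatory).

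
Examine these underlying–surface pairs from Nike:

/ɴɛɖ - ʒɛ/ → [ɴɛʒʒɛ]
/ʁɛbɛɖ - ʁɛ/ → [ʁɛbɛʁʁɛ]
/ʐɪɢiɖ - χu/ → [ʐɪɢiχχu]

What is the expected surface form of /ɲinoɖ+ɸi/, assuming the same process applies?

[ɲinoɸɸi]

The data show regressive total assimilation (/ɖ/ → [ʒ] before /ʒ/; /ɖ/ → [ʁ] before /ʁ/; /ɖ/ → [χ] before /χ/): in every case the target segment becomes identical to its following neighbour, copying more than a single feature.
/ɖ/ is the segment targeted by the rule; it sits immediately before /ɸ/, so it assimilates completely and surfaces as [ɸ].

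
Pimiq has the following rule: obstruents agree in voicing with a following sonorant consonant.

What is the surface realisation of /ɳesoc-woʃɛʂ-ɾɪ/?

[ɳesoɟwoʃɛʐɾɪ]

The rule targets /c/ (voiceless palatal stop), which sits before the trigger /w/ (voiced).
Changing only its voicing to voiced gives [ɟ] — the voiced palatal stop.
The same rule applies at the second boundary: /ʂ/ → [ʐ] next to /ɾ/.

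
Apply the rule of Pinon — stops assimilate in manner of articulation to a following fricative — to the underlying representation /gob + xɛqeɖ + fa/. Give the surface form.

The rule targets /b/ (voiced bilabial stop), which sits before the trigger /x/ (fricative).
A voiced bilabial fricative is [β], so the surface segment is [β].
The same rule applies at the second boundary: /ɖ/ → [ʐ] next to /f/.

[goβxɛqeʐfa]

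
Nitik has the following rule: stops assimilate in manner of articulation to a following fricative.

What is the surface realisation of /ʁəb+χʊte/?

/b/ is a voiced bilabial stop. The following trigger /χ/ is a fricative, so /b/ must become a fricative as well.
Changing only its manner to fricative gives [β] — the voiced bilabial fricative.

[ʁəβχʊte]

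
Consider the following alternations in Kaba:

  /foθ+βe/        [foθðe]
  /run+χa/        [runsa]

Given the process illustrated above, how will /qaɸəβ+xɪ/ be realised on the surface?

The data show progressive place assimilation: /β/ → [ð] after /θ/; /χ/ → [s] after /n/. In each pair only place changes, matching the preceding consonant, while manner and voice stay constant.
/x/ is a voiceless velar fricative. The preceding trigger /β/ is bilabial, so /x/ must become bilabial as well.
A voiceless bilabial fricative is [ɸ], so the surface segment is [ɸ].

[qaɸəβɸɪ]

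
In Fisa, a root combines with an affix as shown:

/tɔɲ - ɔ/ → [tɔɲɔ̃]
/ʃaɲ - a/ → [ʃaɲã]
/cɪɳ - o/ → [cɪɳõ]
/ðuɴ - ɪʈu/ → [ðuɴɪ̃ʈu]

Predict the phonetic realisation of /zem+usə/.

[zemũsə]

The data show progressive nasality assimilation (vowel nasalisation): /ɔ/ → [ɔ̃] after /ɲ/; /a/ → [ã] after /ɲ/; /o/ → [õ] after /ɳ/; /ɪ/ → [ɪ̃] after /ɴ/ — a vowel is nasalised by an immediately preceding nasal consonant.
/u/ sits next to the nasal /m/ and is therefore nasalised to [ũ].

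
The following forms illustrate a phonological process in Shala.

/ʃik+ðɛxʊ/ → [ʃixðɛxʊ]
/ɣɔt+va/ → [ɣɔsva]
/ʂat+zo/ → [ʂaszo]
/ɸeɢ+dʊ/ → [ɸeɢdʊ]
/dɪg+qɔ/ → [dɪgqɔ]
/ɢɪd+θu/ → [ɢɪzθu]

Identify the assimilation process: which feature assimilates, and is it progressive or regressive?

Underlying /k/ is realised as [x] next to /ð/; /ð/ itself does not change.
/k/ is a stop while /ð/ is a fricative; the output [x] is a fricative, matching the trigger — so the feature that spreads is manner.
Place and voice are unchanged, so the assimilation is partial, not total.
The other alternating forms pattern the same way: /t/ → [s] before /v/ (stop → fricative, matching a fricative); /t/ → [s] before /z/ (stop → fricative, matching a fricative); /d/ → [z] before /θ/ (stop → fricative, matching a fricative) — only manner changes, and always toward the following segment.
Nothing changes in [ɸeɢdʊ], [dɪgqɔ]: there the adjacent consonants already agree in manner (/ɢ/ and /d/ are both stops; /g/ and /q/ are both stops), so these forms are consistent with the same rule.
Since the segment that changes precedes the conditioning segment, the assimilation is regressive.

regressive manner assimilation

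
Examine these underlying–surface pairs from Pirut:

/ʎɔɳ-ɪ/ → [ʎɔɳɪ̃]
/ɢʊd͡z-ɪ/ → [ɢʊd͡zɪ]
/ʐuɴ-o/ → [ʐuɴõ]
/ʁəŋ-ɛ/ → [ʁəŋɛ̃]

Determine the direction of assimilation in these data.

progressive

The vowel /ɪ/ surfaces as nasalised [ɪ̃] next to the preceding nasal /ɳ/ — it has acquired the [+nasal] feature of its neighbour.
Likewise in the remaining data: /o/ → [õ] after /ɴ/; /ɛ/ → [ɛ̃] after /ŋ/ — each time a vowel is nasalised next to a preceding nasal.
No change occurs in [ɢʊd͡zɪ] because the vowel at the boundary is adjacent to an oral consonant, not a nasal (/ɪ/ next to /d͡z/).
Because the conditioning nasal is to the left of the vowel that changes, the process is progressive (perseverative).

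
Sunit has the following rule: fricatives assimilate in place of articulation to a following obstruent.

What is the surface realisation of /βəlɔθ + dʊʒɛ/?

[βəlɔsdʊʒɛ]

The rule targets /θ/ (voiceless dental fricative), which sits before the trigger /d/ (alveolar).
The voiceless alveolar fricative is [s], so /θ/ → [s].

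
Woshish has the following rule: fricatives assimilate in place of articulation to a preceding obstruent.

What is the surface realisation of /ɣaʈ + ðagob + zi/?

/ð/ is a voiced dental fricative. The preceding trigger /ʈ/ is retroflex, so /ð/ must become retroflex as well.
Changing only its place to retroflex gives [ʐ] — the voiced retroflex fricative.
The same rule applies at the second boundary: /z/ → [β] next to /b/.

[ɣaʈʐagobβi]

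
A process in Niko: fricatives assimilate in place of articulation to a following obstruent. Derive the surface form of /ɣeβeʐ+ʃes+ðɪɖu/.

/ʐ/ is a voiced retroflex fricative. The following trigger /ʃ/ is postalveolar, so /ʐ/ must become postalveolar as well.
The voiced postalveolar fricative is [ʒ], so /ʐ/ → [ʒ].
The same rule applies at the second boundary: /s/ → [θ] next to /ð/.

[ɣeβeʒʃeθðɪɖu]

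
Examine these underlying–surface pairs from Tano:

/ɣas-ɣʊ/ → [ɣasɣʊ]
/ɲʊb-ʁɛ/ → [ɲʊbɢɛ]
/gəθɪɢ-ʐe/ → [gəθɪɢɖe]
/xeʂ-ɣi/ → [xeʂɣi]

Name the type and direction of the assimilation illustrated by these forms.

progressive manner assimilation

The segment that alternates is /ʁ/, which surfaces as [ɢ] when adjacent to /b/.
The change fricative → stop matches the manner of the preceding /b/, identifying this as manner assimilation.
Place and voice are unchanged, so the assimilation is partial, not total.
The same holds elsewhere in the data: /ʐ/ → [ɖ] after /ɢ/ (fricative → stop, matching a stop) — only manner changes, and always toward the preceding segment.
Nothing changes in [ɣasɣʊ], [xeʂɣi]: there the adjacent consonants already agree in manner (/ɣ/ and /s/ are both fricatives; /ɣ/ and /ʂ/ are both fricatives), so these forms are consistent with the same rule.
Since the segment that changes follows the conditioning segment, the assimilation is progressive.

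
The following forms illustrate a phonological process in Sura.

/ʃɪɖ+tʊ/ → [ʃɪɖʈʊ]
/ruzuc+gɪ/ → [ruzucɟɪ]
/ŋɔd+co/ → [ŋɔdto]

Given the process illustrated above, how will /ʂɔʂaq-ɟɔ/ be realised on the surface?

The data show progressive place assimilation: /t/ → [ʈ] after /ɖ/; /g/ → [ɟ] after /c/; /c/ → [t] after /d/. In each pair only place changes, matching the preceding consonant, while manner and voice stay constant.
The rule targets /ɟ/ (voiced palatal stop), which sits after the trigger /q/ (uvular).
The voiced uvular stop is [ɢ], so /ɟ/ → [ɢ].

[ʂɔʂaqɢɔ]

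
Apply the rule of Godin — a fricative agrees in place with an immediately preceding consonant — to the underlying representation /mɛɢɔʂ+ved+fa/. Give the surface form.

[mɛɢɔʂʐedsa]

/v/ is a voiced labiodental fricative. The preceding trigger /ʂ/ is retroflex, so /v/ must become retroflex as well.
Changing only its place to retroflex gives [ʐ] — the voiced retroflex fricative.
The same rule applies at the second boundary: /f/ → [s] next to /d/.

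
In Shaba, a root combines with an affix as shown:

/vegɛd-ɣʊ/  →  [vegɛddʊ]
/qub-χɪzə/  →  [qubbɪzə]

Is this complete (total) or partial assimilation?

Underlying /ɣ/ is realised as [d] next to /d/; /d/ itself does not change.
The output [d] is identical to the trigger /d/ — every feature (place, manner, voicing) has been copied — so this is total assimilation.
The remaining alternation confirms this: /χ/ → [b] after /b/ — in each case the output is a copy of the preceding consonant.

total assimilation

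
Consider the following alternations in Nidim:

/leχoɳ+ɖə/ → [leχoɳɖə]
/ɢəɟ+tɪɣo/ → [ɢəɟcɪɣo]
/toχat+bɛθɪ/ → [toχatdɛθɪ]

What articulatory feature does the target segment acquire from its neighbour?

Comparing underlying and surface forms, /t/ → [c] is the alternation; the neighbouring /ɟ/ is constant.
/t/ is alveolar while /ɟ/ is palatal; the output [c] is palatal, matching the trigger — so the feature that spreads is place.
Checking the remaining alternation: /b/ → [d] after /t/ (bilabial → alveolar, matching alveolar) — only place changes, and always toward the preceding segment.
Nothing changes in [leχoɳɖə]: there the adjacent consonants already agree in place (/ɖ/ and /ɳ/ are both retroflex), so this form is consistent with the same rule.

place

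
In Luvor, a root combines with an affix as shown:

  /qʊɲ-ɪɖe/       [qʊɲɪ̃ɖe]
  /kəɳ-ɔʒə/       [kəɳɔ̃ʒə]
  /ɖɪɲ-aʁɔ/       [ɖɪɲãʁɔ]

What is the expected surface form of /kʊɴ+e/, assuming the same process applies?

[kʊɴẽ]

The data show progressive nasality assimilation (vowel nasalisation): /ɪ/ → [ɪ̃] after /ɲ/; /ɔ/ → [ɔ̃] after /ɳ/; /a/ → [ã] after /ɲ/ — a vowel is nasalised by an immediately preceding nasal consonant.
/e/ sits next to the nasal /ɴ/ and is therefore nasalised to [ẽ].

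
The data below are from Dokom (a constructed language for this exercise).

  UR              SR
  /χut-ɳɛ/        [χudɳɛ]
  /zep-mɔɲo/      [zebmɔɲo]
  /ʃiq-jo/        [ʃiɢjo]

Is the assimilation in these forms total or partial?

partial assimilation

Comparing underlying and surface forms, /t/ → [d] is the alternation; the neighbouring /ɳ/ is constant.
The change voiceless → voiced matches the voicing of the following /ɳ/, identifying this as voicing assimilation.
Place and manner are unchanged, so the assimilation is partial, not total.
The same holds elsewhere in the data: /p/ → [b] before /m/ (voiceless → voiced, matching voiced); /q/ → [ɢ] before /j/ (voiceless → voiced, matching voiced) — only voicing changes, and always toward the following segment.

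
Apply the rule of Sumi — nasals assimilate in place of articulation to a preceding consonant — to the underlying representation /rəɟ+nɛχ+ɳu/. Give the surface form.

/n/ is a voiced alveolar nasal. The preceding trigger /ɟ/ is palatal, so /n/ must become palatal as well.
The voiced palatal nasal is [ɲ], so /n/ → [ɲ].
At the second juncture, /ɳ/ likewise becomes [ɴ] adjacent to /χ/.

[rəɟɲɛχɴu]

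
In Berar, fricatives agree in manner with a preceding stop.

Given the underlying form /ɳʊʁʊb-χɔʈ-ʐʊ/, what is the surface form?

/χ/ is a voiceless uvular fricative. The preceding trigger /b/ is a stop, so /χ/ must become a stop as well.
Changing only its manner to stop gives [q] — the voiceless uvular stop.
At the second juncture, /ʐ/ likewise becomes [ɖ] adjacent to /ʈ/.

[ɳʊʁʊbqɔʈɖʊ]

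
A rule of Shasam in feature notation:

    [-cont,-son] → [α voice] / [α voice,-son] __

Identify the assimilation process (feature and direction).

The shared variable α links the value of [voice] on the target to the same value on the neighbouring segment, so voicing is the feature that assimilates.
Since the environment is written before the underscore, the trigger precedes the target; the direction is progressive.

progressive voicing assimilation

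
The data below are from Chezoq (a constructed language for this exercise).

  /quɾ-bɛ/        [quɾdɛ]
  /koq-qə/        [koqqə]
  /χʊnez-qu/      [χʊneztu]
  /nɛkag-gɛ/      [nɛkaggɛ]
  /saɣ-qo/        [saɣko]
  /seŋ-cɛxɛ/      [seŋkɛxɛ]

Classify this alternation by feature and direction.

The segment that alternates is /b/, which surfaces as [d] when adjacent to /ɾ/.
/b/ is bilabial while /ɾ/ is alveolar; the output [d] is alveolar, matching the trigger — so the feature that spreads is place.
Manner and voice are unchanged, so the assimilation is partial, not total.
The other alternating forms pattern the same way: /q/ → [t] after /z/ (uvular → alveolar, matching alveolar); /q/ → [k] after /ɣ/ (uvular → velar, matching velar); /c/ → [k] after /ŋ/ (palatal → velar, matching velar) — only place changes, and always toward the preceding segment.
No alternation appears in [koqqə], [nɛkaggɛ]: there the adjacent consonants already agree in place (/q/ and /q/ are both uvular; /g/ and /g/ are both velar), so these forms are consistent with the same rule.
Since the segment that changes follows the conditioning segment, the assimilation is progressive.

progressive place assimilation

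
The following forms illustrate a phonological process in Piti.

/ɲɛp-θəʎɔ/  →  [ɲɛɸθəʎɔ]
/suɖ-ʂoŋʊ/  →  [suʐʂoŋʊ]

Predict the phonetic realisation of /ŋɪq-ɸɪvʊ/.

[ŋɪχɸɪvʊ]

The data show regressive manner assimilation: /p/ → [ɸ] before /θ/; /ɖ/ → [ʐ] before /ʂ/. In each pair only manner changes, matching the following consonant, while place and voice stay constant.
/q/ is a voiceless uvular stop. The following trigger /ɸ/ is a fricative, so /q/ must become a fricative as well.
Changing only its manner to fricative gives [χ] — the voiceless uvular fricative.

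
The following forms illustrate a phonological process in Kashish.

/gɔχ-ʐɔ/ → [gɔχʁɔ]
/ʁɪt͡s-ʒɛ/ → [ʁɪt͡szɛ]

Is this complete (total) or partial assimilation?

partial assimilation

The segment that alternates is /ʐ/, which surfaces as [ʁ] when adjacent to /χ/.
The change retroflex → uvular matches the place of the preceding /χ/, identifying this as place assimilation.
Manner and voice are unchanged, so the assimilation is partial, not total.
Checking the remaining alternation: /ʒ/ → [z] after /t͡s/ (postalveolar → alveolar, matching alveolar) — only place changes, and always toward the preceding segment.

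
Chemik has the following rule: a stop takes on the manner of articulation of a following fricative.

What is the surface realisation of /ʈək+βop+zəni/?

The rule targets /k/ (voiceless velar stop), which sits before the trigger /β/ (fricative).
Changing only its manner to fricative gives [x] — the voiceless velar fricative.
At the second juncture, /p/ likewise becomes [ɸ] adjacent to /z/.

[ʈəxβoɸzəni]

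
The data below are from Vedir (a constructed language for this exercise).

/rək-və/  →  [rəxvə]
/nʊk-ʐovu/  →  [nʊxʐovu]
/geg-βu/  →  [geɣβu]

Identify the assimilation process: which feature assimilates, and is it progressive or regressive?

Underlying /k/ is realised as [x] next to /v/; /v/ itself does not change.
/k/ is a stop while /v/ is a fricative; the output [x] is a fricative, matching the trigger — so the feature that spreads is manner.
Place and voice are unchanged, so the assimilation is partial, not total.
Checking the remaining alternations: /k/ → [x] before /ʐ/ (stop → fricative, matching a fricative); /g/ → [ɣ] before /β/ (stop → fricative, matching a fricative) — only manner changes, and always toward the following segment.
Since the segment that changes precedes the conditioning segment, the assimilation is regressive.

regressive manner assimilation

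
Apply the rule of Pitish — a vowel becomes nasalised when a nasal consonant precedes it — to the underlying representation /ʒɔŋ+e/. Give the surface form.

The vowel /e/ is adjacent to the preceding nasal /ŋ/, so it acquires [+nasal] and surfaces as [ẽ].

[ʒɔŋẽ]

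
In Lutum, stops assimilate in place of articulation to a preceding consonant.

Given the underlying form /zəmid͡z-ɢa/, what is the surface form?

[zəmid͡zda]

/ɢ/ is a voiced uvular stop. The preceding trigger /d͡z/ is alveolar, so /ɢ/ must become alveolar as well.
Changing only its place to alveolar gives [d] — the voiced alveolar stop.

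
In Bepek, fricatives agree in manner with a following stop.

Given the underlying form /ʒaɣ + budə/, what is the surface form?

/ɣ/ is a voiced velar fricative. The following trigger /b/ is a stop, so /ɣ/ must become a stop as well.
A voiced velar stop is [g], so the surface segment is [g].

[ʒagbudə]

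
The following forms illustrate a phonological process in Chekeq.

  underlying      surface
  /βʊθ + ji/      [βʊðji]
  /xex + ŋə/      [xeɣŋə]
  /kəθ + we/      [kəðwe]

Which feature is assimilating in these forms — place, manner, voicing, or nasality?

voicing

Underlying /θ/ is realised as [ð] next to /j/; /j/ itself does not change.
The change voiceless → voiced matches the voicing of the following /j/, identifying this as voicing assimilation.
The other alternating forms pattern the same way: /x/ → [ɣ] before /ŋ/ (voiceless → voiced, matching voiced); /θ/ → [ð] before /w/ (voiceless → voiced, matching voiced) — only voicing changes, and always toward the following segment.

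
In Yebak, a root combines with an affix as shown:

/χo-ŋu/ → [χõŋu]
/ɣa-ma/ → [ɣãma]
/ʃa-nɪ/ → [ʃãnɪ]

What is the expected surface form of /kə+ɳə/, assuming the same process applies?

The data show regressive nasality assimilation (vowel nasalisation): /o/ → [õ] before /ŋ/; /a/ → [ã] before /m/; /a/ → [ã] before /n/ — a vowel is nasalised by an immediately following nasal consonant.
The vowel /ə/ is adjacent to the following nasal /ɳ/, so it acquires [+nasal] and surfaces as [ə̃].

[kə̃ɳə]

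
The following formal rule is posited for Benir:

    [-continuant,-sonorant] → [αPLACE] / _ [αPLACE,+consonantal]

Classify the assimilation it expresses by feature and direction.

regressive place assimilation

The shared variable α links the value of the place features (abbreviated [PLACE]) on the target to the same value on the neighbouring segment, so place is the feature that assimilates.
Since the environment is written after the underscore, the trigger follows the target; the direction is regressive.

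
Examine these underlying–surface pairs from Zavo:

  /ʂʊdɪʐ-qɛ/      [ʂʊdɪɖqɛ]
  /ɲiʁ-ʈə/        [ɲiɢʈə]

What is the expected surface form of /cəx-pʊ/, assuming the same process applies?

The data show regressive manner assimilation: /ʐ/ → [ɖ] before /q/; /ʁ/ → [ɢ] before /ʈ/. In each pair only manner changes, matching the following consonant, while place and voice stay constant.
The rule targets /x/ (voiceless velar fricative), which sits before the trigger /p/ (stop).
The voiceless velar stop is [k], so /x/ → [k].

[cəkpʊ]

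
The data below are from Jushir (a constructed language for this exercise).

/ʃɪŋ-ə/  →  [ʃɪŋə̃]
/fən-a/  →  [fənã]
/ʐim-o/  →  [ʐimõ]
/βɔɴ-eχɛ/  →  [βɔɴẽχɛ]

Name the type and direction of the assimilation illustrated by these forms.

progressive nasality assimilation (vowel nasalisation)

The vowel /ə/ surfaces as nasalised [ə̃] next to the preceding nasal /ŋ/ — it has acquired the [+nasal] feature of its neighbour.
Likewise in the remaining data: /a/ → [ã] after /n/; /o/ → [õ] after /m/; /e/ → [ẽ] after /ɴ/ — each time a vowel is nasalised next to a preceding nasal.
Because the conditioning nasal is to the left of the vowel that changes, the process is progressive (perseverative).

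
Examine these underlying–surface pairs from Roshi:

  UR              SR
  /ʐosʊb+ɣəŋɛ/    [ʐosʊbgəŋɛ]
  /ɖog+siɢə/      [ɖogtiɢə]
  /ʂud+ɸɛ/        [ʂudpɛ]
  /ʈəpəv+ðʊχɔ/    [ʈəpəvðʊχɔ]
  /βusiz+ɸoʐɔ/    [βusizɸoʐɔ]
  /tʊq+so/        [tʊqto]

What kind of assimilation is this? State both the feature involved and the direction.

progressive manner assimilation

Comparing underlying and surface forms, /ɣ/ → [g] is the alternation; the neighbouring /b/ is constant.
/ɣ/ is a fricative while /b/ is a stop; the output [g] is a stop, matching the trigger — so the feature that spreads is manner.
Place and voice are unchanged, so the assimilation is partial, not total.
Checking the remaining alternations: /s/ → [t] after /g/ (fricative → stop, matching a stop); /ɸ/ → [p] after /d/ (fricative → stop, matching a stop); /s/ → [t] after /q/ (fricative → stop, matching a stop) — only manner changes, and always toward the preceding segment.
Nothing changes in [ʈəpəvðʊχɔ], [βusizɸoʐɔ]: there the adjacent consonants already agree in manner (/ð/ and /v/ are both fricatives; /ɸ/ and /z/ are both fricatives), so these forms are consistent with the same rule.
Since the segment that changes follows the conditioning segment, the assimilation is progressive.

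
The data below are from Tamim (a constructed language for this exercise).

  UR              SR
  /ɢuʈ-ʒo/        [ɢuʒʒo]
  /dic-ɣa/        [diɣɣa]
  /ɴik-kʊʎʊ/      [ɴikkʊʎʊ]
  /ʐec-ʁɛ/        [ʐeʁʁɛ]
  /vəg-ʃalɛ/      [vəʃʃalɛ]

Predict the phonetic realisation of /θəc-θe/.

[θəθθe]

The data show regressive total assimilation (/ʈ/ → [ʒ] before /ʒ/; /c/ → [ɣ] before /ɣ/; /c/ → [ʁ] before /ʁ/; /g/ → [ʃ] before /ʃ/): in every case the target segment becomes identical to its following neighbour, copying more than a single feature.
In [ɴikkʊʎʊ] the two consonants at the boundary are already identical (/k/ + /k/), so the rule applies vacuously and nothing changes.
/c/ is the segment targeted by the rule; it sits immediately before /θ/, so it assimilates completely and surfaces as [θ].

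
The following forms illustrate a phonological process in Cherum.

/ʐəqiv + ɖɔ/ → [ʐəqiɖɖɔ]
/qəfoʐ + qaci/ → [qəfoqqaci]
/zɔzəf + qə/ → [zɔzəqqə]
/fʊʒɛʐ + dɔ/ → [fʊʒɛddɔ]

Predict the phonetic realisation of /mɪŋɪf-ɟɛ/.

[mɪŋɪɟɟɛ]

The data show regressive total assimilation (/v/ → [ɖ] before /ɖ/; /ʐ/ → [q] before /q/; /f/ → [q] before /q/; /ʐ/ → [d] before /d/): in every case the target segment becomes identical to its following neighbour, copying more than a single feature.
/f/ is the segment targeted by the rule; it sits immediately before /ɟ/, so it assimilates completely and surfaces as [ɟ].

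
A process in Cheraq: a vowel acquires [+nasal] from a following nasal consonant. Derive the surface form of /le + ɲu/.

/e/ sits next to the nasal /ɲ/ and is therefore nasalised to [ẽ].

[lẽɲu]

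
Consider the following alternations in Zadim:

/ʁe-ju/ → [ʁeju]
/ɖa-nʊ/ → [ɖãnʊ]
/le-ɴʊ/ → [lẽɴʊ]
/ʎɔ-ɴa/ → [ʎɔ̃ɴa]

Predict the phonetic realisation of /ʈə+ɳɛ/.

[ʈə̃ɳɛ]

The data show regressive nasality assimilation (vowel nasalisation): /a/ → [ã] before /n/; /e/ → [ẽ] before /ɴ/; /ɔ/ → [ɔ̃] before /ɴ/ — a vowel is nasalised by an immediately following nasal consonant.
No change occurs in [ʁeju] because the vowel at the boundary is adjacent to an oral consonant, not a nasal (/e/ next to /j/).
The vowel /ə/ is adjacent to the following nasal /ɳ/, so it acquires [+nasal] and surfaces as [ə̃].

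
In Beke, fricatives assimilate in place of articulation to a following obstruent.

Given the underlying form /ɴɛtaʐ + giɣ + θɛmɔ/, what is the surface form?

/ʐ/ is a voiced retroflex fricative. The following trigger /g/ is velar, so /ʐ/ must become velar as well.
A voiced velar fricative is [ɣ], so the surface segment is [ɣ].
The same rule applies at the second boundary: /ɣ/ → [ð] next to /θ/.

[ɴɛtaɣgiðθɛmɔ]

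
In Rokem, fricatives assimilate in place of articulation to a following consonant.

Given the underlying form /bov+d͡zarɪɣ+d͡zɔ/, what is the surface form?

[bozd͡zarɪzd͡zɔ]

The rule targets /v/ (voiced labiodental fricative), which sits before the trigger /d͡z/ (alveolar).
A voiced alveolar fricative is [z], so the surface segment is [z].
The same rule applies at the second boundary: /ɣ/ → [z] next to /d͡z/.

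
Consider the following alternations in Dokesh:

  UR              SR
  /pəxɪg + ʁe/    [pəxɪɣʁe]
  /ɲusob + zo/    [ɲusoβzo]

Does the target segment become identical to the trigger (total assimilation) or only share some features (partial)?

Comparing underlying and surface forms, /g/ → [ɣ] is the alternation; the neighbouring /ʁ/ is constant.
/g/ is a stop while /ʁ/ is a fricative; the output [ɣ] is a fricative, matching the trigger — so the feature that spreads is manner.
Place and voice are unchanged, so the assimilation is partial, not total.
The other alternating form patterns the same way: /b/ → [β] before /z/ (stop → fricative, matching a fricative) — only manner changes, and always toward the following segment.

partial assimilation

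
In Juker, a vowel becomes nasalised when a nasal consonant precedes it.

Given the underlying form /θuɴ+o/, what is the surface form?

/o/ sits next to the nasal /ɴ/ and is therefore nasalised to [õ].

[θuɴõ]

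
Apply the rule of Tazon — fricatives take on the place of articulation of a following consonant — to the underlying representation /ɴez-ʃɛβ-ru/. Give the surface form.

[ɴeʒʃɛzru]

The rule targets /z/ (voiced alveolar fricative), which sits before the trigger /ʃ/ (postalveolar).
A voiced postalveolar fricative is [ʒ], so the surface segment is [ʒ].
At the second juncture, /β/ likewise becomes [z] adjacent to /r/.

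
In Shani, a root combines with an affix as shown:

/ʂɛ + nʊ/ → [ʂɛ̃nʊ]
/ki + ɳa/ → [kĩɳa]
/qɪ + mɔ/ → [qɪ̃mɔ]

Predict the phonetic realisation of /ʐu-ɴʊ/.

The data show regressive nasality assimilation (vowel nasalisation): /ɛ/ → [ɛ̃] before /n/; /i/ → [ĩ] before /ɳ/; /ɪ/ → [ɪ̃] before /m/ — a vowel is nasalised by an immediately following nasal consonant.
/u/ sits next to the nasal /ɴ/ and is therefore nasalised to [ũ].

[ʐũɴʊ]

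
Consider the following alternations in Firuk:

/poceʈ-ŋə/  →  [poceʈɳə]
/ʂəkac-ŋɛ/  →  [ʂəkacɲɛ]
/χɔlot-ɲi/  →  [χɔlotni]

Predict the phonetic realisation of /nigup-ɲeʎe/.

The data show progressive place assimilation: /ŋ/ → [ɳ] after /ʈ/; /ŋ/ → [ɲ] after /c/; /ɲ/ → [n] after /t/. In each pair only place changes, matching the preceding consonant, while manner and voice stay constant.
/ɲ/ is a voiced palatal nasal. The preceding trigger /p/ is bilabial, so /ɲ/ must become bilabial as well.
Changing only its place to bilabial gives [m] — the voiced bilabial nasal.

[nigupmeʎe]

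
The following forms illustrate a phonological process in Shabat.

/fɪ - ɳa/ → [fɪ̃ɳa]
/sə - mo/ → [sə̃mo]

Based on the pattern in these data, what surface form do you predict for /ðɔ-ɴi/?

The data show regressive nasality assimilation (vowel nasalisation): /ɪ/ → [ɪ̃] before /ɳ/; /ə/ → [ə̃] before /m/ — a vowel is nasalised by an immediately following nasal consonant.
The vowel /ɔ/ is adjacent to the following nasal /ɴ/, so it acquires [+nasal] and surfaces as [ɔ̃].

[ðɔ̃ɴi]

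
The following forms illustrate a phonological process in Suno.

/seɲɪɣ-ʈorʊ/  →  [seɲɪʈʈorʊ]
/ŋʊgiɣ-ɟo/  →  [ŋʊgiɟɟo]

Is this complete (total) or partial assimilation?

total assimilation

Comparing underlying and surface forms, /ɣ/ → [ʈ] is the alternation; the neighbouring /ʈ/ is constant.
The output [ʈ] is identical to the trigger /ʈ/ — every feature (place, manner, voicing) has been copied — so this is total assimilation.
The remaining alternation confirms this: /ɣ/ → [ɟ] before /ɟ/ — in each case the output is a copy of the following consonant.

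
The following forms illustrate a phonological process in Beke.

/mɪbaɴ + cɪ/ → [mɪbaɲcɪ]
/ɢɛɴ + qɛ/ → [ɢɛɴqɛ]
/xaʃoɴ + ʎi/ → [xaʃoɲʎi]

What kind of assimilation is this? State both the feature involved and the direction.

regressive place assimilation

The segment that alternates is /ɴ/, which surfaces as [ɲ] when adjacent to /c/.
/ɴ/ is uvular while /c/ is palatal; the output [ɲ] is palatal, matching the trigger — so the feature that spreads is place.
Manner and voice are unchanged, so the assimilation is partial, not total.
Checking the remaining alternation: /ɴ/ → [ɲ] before /ʎ/ (uvular → palatal, matching palatal) — only place changes, and always toward the following segment.
Nothing changes in [ɢɛɴqɛ]: there the adjacent consonants already agree in place (/ɴ/ and /q/ are both uvular), so this form is consistent with the same rule.
Since the segment that changes precedes the conditioning segment, the assimilation is regressive.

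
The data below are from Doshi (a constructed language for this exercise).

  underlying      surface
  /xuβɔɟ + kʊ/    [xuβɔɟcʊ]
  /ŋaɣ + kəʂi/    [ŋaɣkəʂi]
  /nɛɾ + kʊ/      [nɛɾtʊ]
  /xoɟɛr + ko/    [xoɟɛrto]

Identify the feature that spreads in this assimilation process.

place

The segment that alternates is /k/, which surfaces as [c] when adjacent to /ɟ/.
/k/ is velar while /ɟ/ is palatal; the output [c] is palatal, matching the trigger — so the feature that spreads is place.
Checking the remaining alternations: /k/ → [t] after /ɾ/ (velar → alveolar, matching alveolar); /k/ → [t] after /r/ (velar → alveolar, matching alveolar) — only place changes, and always toward the preceding segment.
Nothing changes in [ŋaɣkəʂi]: there the adjacent consonants already agree in place (/k/ and /ɣ/ are both velar), so this form is consistent with the same rule.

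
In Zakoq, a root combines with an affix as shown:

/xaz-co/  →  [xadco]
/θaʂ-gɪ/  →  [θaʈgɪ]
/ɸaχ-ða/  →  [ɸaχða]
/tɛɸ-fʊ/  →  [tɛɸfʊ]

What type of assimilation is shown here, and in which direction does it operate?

The segment that alternates is /z/, which surfaces as [d] when adjacent to /c/.
The change fricative → stop matches the manner of the following /c/, identifying this as manner assimilation.
Place and voice are unchanged, so the assimilation is partial, not total.
The other alternating form patterns the same way: /ʂ/ → [ʈ] before /g/ (fricative → stop, matching a stop) — only manner changes, and always toward the following segment.
Nothing changes in [ɸaχða], [tɛɸfʊ]: there the adjacent consonants already agree in manner (/χ/ and /ð/ are both fricatives; /ɸ/ and /f/ are both fricatives), so these forms are consistent with the same rule.
Since the segment that changes precedes the conditioning segment, the assimilation is regressive.

regressive manner assimilation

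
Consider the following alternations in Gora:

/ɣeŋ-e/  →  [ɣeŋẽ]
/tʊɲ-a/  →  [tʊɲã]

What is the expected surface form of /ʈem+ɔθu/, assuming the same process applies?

[ʈemɔ̃θu]

The data show progressive nasality assimilation (vowel nasalisation): /e/ → [ẽ] after /ŋ/; /a/ → [ã] after /ɲ/ — a vowel is nasalised by an immediately preceding nasal consonant.
/ɔ/ sits next to the nasal /m/ and is therefore nasalised to [ɔ̃].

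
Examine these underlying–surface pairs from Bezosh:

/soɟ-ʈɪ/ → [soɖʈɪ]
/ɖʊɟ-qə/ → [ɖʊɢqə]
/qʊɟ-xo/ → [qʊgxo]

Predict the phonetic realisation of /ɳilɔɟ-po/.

[ɳilɔbpo]

The data show regressive place assimilation: /ɟ/ → [ɖ] before /ʈ/; /ɟ/ → [ɢ] before /q/; /ɟ/ → [g] before /x/. In each pair only place changes, matching the following consonant, while manner and voice stay constant.
/ɟ/ is a voiced palatal stop. The following trigger /p/ is bilabial, so /ɟ/ must become bilabial as well.
A voiced bilabial stop is [b], so the surface segment is [b].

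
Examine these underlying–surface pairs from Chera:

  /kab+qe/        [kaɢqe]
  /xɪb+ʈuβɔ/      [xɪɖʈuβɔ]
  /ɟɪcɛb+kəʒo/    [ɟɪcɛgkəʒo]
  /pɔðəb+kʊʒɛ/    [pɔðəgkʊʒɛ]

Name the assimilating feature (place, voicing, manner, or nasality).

Comparing underlying and surface forms, /b/ → [ɢ] is the alternation; the neighbouring /q/ is constant.
/b/ is bilabial while /q/ is uvular; the output [ɢ] is uvular, matching the trigger — so the feature that spreads is place.
The other alternating forms pattern the same way: /b/ → [ɖ] before /ʈ/ (bilabial → retroflex, matching retroflex); /b/ → [g] before /k/ (bilabial → velar, matching velar) — only place changes, and always toward the following segment.

place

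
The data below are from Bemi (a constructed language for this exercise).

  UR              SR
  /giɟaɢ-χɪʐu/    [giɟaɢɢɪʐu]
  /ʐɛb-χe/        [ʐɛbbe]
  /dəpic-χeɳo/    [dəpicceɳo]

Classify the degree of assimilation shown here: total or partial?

total assimilation

The segment that alternates is /χ/, which surfaces as [ɢ] when adjacent to /ɢ/.
The output [ɢ] is identical to the trigger /ɢ/ — every feature (place, manner, voicing) has been copied — so this is total assimilation.
The remaining alternations confirm this: /χ/ → [b] after /b/; /χ/ → [c] after /c/ — in each case the output is a copy of the preceding consonant.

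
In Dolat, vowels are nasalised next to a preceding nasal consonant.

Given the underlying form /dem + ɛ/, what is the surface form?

[demɛ̃]

/ɛ/ sits next to the nasal /m/ and is therefore nasalised to [ɛ̃].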